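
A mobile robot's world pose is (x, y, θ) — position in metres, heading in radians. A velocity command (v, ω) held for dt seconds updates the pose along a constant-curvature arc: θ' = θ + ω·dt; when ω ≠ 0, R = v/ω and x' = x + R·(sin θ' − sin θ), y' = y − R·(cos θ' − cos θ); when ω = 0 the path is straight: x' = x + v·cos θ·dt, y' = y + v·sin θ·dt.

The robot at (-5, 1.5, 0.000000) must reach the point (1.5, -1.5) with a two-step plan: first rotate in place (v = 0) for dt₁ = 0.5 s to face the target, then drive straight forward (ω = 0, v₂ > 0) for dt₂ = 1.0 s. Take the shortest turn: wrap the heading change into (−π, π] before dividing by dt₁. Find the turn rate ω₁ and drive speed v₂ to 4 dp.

ω₁ = -0.8648, v₂ = 7.1589

heading to target = atan2(-1.5−1.5, 1.5−-5) = -0.4324
Δθ = wrap(-0.4324 − 0.0000) = -0.4324; ω₁ = Δθ/dt₁ = -0.8648
distance = √((1.5−-5)² + (-1.5−1.5)²) = 7.1589; v₂ = distance/dt₂ = 7.1589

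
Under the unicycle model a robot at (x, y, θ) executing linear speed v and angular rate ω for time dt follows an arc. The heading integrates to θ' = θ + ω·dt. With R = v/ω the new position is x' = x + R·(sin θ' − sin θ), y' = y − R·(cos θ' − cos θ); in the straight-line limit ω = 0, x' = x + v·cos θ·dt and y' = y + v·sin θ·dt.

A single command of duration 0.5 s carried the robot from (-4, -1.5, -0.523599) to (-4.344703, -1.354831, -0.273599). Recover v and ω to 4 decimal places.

v = -0.7500, ω = 0.5000

Δθ = -0.273599 − -0.523599 = 0.250000
ω = Δθ/dt = 0.250000/0.5 = 0.5000
R = Δx/(sin θ' − sin θ) = -1.5000
v = R·ω = -1.5000·0.5000 = -0.7500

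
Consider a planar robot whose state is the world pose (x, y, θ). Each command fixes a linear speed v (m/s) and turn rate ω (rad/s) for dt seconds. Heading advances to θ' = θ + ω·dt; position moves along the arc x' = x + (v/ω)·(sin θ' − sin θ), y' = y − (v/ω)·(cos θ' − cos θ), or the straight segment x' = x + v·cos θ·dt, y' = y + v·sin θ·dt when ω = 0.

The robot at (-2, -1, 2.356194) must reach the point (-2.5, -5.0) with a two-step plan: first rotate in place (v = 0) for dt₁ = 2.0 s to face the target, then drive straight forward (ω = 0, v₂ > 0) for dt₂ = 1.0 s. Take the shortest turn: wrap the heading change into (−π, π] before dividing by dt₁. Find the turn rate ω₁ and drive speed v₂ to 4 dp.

heading to target = atan2(-5−-1, -2.5−-2) = -1.6952
Δθ = wrap(-1.6952 − 2.3562) = 2.2318; ω₁ = Δθ/dt₁ = 1.1159
distance = √((-2.5−-2)² + (-5−-1)²) = 4.0311; v₂ = distance/dt₂ = 4.0311

ω₁ = 1.1159, v₂ = 4.0311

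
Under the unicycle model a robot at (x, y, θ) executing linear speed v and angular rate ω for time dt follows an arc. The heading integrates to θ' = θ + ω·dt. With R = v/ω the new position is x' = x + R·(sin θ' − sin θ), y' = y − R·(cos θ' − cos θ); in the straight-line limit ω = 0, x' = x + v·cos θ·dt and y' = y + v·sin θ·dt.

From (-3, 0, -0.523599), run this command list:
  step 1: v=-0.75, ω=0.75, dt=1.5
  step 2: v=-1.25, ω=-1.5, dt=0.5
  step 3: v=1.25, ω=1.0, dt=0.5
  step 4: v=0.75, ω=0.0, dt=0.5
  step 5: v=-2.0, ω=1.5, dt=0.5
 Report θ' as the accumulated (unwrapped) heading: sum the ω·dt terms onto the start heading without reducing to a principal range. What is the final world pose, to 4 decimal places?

(-4.4234, -0.6355, 1.1014)

step 1: θ'=0.6014 (R=-1.0000) → pose (-4.0658, -0.0415, 0.6014)
step 2: θ'=-0.1486 (R=0.8333) → pose (-4.6607, -0.1785, -0.1486)
step 3: θ'=0.3514 (R=1.2500) → pose (-4.0453, -0.1159, 0.3514)
step 4: θ'=0.3514 (straight) → pose (-3.6933, 0.0132, 0.3514)
step 5: θ'=1.1014 (R=-1.3333) → pose (-4.4234, -0.6355, 1.1014)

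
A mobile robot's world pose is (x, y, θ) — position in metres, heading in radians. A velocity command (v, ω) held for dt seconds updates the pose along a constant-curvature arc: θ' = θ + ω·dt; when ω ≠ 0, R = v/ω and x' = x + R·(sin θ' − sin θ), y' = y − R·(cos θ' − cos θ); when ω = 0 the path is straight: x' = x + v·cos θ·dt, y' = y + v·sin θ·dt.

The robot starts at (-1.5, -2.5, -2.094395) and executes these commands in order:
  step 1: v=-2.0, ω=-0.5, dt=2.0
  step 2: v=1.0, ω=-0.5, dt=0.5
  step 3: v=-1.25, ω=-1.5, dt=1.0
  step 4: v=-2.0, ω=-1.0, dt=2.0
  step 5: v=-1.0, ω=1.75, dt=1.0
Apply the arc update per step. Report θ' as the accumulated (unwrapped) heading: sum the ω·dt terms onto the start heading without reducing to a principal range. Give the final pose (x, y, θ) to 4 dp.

(-1.9450, -3.0924, -5.0944)

step 1: θ'=-3.0944 (R=4.0000) → pose (1.7754, -0.5045, -3.0944)
step 2: θ'=-3.3444 (R=-2.0000) → pose (1.2782, -0.4657, -3.3444)
step 3: θ'=-4.8444 (R=0.8333) → pose (1.9364, -1.3916, -4.8444)
step 4: θ'=-6.8444 (R=2.0000) → pose (-1.1106, -2.8216, -6.8444)
step 5: θ'=-5.0944 (R=-0.5714) → pose (-1.9450, -3.0924, -5.0944)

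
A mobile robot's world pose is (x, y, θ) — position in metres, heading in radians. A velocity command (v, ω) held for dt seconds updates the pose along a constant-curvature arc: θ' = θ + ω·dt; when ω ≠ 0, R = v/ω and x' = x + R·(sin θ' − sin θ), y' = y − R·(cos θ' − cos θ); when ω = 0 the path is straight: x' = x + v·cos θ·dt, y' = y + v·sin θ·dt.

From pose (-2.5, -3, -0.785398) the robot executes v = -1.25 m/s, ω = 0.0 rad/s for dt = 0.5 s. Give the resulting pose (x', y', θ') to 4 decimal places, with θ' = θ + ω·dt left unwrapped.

θ' = -0.7854 + 0.0·0.5 = -0.7854
ω = 0 → straight: x' = -2.5 + -1.25·cos(-0.7854)·0.5 = -2.9419
y' = -3 + -1.25·sin(-0.7854)·0.5 = -2.5581

(-2.9419, -2.5581, -0.7854)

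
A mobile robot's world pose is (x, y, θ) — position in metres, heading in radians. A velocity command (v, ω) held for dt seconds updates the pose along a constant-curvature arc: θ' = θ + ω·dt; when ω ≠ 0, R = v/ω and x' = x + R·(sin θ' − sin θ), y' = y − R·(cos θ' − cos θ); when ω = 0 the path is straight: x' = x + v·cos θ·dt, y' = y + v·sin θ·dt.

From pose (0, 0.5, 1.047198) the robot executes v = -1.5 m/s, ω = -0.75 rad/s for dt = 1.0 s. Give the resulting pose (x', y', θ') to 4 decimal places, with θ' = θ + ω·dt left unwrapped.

(-1.1464, -0.4123, 0.2972)

θ' = 1.0472 + -0.75·1.0 = 0.2972
R = v/ω = -1.5/-0.75 = 2.0000
x' = 0 + 2.0000·(sin 0.2972 − sin 1.0472) = -1.1464
y' = 0.5 − 2.0000·(cos 0.2972 − cos 1.0472) = -0.4123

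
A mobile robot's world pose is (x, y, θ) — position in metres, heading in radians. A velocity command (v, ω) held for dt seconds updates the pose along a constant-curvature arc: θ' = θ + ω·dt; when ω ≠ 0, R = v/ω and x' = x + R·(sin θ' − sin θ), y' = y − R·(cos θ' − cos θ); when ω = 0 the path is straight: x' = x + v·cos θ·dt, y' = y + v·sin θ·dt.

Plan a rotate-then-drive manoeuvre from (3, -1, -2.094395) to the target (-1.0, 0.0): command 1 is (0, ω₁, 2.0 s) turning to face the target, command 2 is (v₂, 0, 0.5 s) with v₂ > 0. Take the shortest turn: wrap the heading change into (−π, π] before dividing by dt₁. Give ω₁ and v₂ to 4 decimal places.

ω₁ = -0.6461, v₂ = 8.2462

heading to target = atan2(0−-1, -1−3) = 2.8966
Δθ = wrap(2.8966 − -2.0944) = -1.2922; ω₁ = Δθ/dt₁ = -0.6461
distance = √((-1−3)² + (0−-1)²) = 4.1231; v₂ = distance/dt₂ = 8.2462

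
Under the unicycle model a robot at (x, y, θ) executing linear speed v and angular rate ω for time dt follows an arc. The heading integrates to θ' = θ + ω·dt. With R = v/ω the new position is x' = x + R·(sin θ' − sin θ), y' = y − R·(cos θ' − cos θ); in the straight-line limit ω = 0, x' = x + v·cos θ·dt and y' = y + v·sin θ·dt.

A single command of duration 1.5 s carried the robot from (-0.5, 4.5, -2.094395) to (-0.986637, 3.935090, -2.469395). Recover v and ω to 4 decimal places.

v = 0.5000, ω = -0.2500

Δθ = -2.469395 − -2.094395 = -0.375000
ω = Δθ/dt = -0.375000/1.5 = -0.2500
R = −Δy/(cos θ' − cos θ) = -2.0000
v = R·ω = -2.0000·-0.2500 = 0.5000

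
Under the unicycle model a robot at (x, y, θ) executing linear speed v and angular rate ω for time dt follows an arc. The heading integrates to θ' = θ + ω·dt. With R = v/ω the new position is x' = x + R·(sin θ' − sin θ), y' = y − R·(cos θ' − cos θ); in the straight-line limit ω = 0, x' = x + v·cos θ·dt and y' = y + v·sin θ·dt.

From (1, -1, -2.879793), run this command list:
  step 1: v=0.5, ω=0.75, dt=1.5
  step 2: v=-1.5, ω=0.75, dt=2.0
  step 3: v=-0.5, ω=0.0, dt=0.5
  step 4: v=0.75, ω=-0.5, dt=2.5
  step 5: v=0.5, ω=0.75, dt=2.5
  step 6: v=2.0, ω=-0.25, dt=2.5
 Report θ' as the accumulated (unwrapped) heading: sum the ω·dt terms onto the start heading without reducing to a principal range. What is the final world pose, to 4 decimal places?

(5.7490, -0.8041, -0.2548)

step 1: θ'=-1.7548 (R=0.6667) → pose (0.5171, -1.5220, -1.7548)
step 2: θ'=-0.2548 (R=-2.0000) → pose (-0.9450, 0.7794, -0.2548)
step 3: θ'=-0.2548 (straight) → pose (-1.1869, 0.8424, -0.2548)
step 4: θ'=-1.5048 (R=-1.5000) → pose (-0.0683, -0.5103, -1.5048)
step 5: θ'=0.3702 (R=0.6667) → pose (0.8381, -1.0878, 0.3702)
step 6: θ'=-0.2548 (R=-8.0000) → pose (5.7490, -0.8041, -0.2548)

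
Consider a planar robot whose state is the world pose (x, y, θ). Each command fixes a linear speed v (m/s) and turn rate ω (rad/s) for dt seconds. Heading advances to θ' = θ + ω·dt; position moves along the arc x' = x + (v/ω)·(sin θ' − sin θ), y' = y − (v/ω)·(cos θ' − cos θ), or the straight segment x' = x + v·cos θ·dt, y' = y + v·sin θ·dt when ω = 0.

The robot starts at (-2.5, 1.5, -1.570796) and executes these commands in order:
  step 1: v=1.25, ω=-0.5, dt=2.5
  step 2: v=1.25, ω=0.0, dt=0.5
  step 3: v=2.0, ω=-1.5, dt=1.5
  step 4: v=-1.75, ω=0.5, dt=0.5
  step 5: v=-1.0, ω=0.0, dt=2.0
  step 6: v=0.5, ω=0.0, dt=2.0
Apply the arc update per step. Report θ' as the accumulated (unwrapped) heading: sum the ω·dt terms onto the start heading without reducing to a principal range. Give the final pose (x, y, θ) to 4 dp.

step 1: θ'=-2.8208 (R=-2.5000) → pose (-4.2117, -0.8725, -2.8208)
step 2: θ'=-2.8208 (straight) → pose (-4.8048, -1.0695, -2.8208)
step 3: θ'=-5.0708 (R=-1.3333) → pose (-6.4738, 0.6635, -5.0708)
step 4: θ'=-4.8208 (R=-3.5000) → pose (-6.6757, -0.1856, -4.8208)
step 5: θ'=-4.8208 (straight) → pose (-6.8921, -2.1738, -4.8208)
step 6: θ'=-4.8208 (straight) → pose (-6.7839, -1.1797, -4.8208)

(-6.7839, -1.1797, -4.8208)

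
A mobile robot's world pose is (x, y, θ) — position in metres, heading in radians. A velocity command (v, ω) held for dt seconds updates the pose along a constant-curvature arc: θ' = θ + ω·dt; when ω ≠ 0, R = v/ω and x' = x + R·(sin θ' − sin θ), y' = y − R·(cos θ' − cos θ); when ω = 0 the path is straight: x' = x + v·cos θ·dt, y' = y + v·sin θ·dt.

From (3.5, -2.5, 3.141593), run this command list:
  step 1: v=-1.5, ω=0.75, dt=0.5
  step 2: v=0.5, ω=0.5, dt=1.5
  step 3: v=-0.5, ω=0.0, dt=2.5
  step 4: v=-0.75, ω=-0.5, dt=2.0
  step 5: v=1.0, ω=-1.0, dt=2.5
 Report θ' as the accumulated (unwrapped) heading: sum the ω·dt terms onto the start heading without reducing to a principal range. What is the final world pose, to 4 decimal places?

(4.5835, 0.8215, 0.7666)

step 1: θ'=3.5166 (R=-2.0000) → pose (4.2325, -2.3610, 3.5166)
step 2: θ'=4.2666 (R=1.0000) → pose (3.6966, -2.8603, 4.2666)
step 3: θ'=4.2666 (straight) → pose (4.2355, -1.7325, 4.2666)
step 4: θ'=3.2666 (R=1.5000) → pose (5.4019, -0.8910, 3.2666)
step 5: θ'=0.7666 (R=-1.0000) → pose (4.5835, 0.8215, 0.7666)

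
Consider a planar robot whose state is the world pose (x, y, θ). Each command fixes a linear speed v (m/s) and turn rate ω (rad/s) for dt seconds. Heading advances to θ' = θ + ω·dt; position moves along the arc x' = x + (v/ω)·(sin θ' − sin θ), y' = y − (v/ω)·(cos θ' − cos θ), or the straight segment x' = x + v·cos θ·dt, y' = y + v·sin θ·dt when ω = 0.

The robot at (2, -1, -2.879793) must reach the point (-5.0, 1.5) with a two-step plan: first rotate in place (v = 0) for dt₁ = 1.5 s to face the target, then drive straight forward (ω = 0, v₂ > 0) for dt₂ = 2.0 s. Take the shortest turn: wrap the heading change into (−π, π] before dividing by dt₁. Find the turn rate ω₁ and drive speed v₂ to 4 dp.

heading to target = atan2(1.5−-1, -5−2) = 2.7986
Δθ = wrap(2.7986 − -2.8798) = -0.6048; ω₁ = Δθ/dt₁ = -0.4032
distance = √((-5−2)² + (1.5−-1)²) = 7.4330; v₂ = distance/dt₂ = 3.7165

ω₁ = -0.4032, v₂ = 3.7165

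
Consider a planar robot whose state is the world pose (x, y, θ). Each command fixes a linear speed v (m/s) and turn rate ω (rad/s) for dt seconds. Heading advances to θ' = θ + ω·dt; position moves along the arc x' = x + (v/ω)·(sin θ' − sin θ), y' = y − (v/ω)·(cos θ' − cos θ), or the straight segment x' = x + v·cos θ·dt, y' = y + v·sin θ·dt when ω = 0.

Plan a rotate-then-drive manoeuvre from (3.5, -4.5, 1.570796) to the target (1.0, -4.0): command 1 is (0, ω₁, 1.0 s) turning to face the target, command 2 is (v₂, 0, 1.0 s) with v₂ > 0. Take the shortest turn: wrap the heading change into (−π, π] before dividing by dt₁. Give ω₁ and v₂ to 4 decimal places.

ω₁ = 1.3734, v₂ = 2.5495

heading to target = atan2(-4−-4.5, 1−3.5) = 2.9442
Δθ = wrap(2.9442 − 1.5708) = 1.3734; ω₁ = Δθ/dt₁ = 1.3734
distance = √((1−3.5)² + (-4−-4.5)²) = 2.5495; v₂ = distance/dt₂ = 2.5495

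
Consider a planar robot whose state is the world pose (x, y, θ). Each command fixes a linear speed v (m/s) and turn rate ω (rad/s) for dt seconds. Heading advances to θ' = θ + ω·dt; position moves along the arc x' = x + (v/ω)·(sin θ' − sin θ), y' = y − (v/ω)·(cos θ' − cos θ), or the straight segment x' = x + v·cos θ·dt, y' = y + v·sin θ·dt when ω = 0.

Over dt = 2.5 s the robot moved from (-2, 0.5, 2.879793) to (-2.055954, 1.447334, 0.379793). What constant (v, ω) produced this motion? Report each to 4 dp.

v = 0.5000, ω = -1.0000

Δθ = 0.379793 − 2.879793 = -2.500000
ω = Δθ/dt = -2.500000/2.5 = -1.0000
R = −Δy/(cos θ' − cos θ) = -0.5000
v = R·ω = -0.5000·-1.0000 = 0.5000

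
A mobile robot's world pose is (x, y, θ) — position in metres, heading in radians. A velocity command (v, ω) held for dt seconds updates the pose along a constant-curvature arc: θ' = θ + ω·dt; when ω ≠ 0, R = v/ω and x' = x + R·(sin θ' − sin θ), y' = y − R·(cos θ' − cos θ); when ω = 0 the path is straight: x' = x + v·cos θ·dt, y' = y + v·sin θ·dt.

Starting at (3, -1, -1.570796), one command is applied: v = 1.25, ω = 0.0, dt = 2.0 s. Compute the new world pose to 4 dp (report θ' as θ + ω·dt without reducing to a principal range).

(3.0000, -3.5000, -1.5708)

θ' = -1.5708 + 0.0·2.0 = -1.5708
ω = 0 → straight: x' = 3 + 1.25·cos(-1.5708)·2.0 = 3.0000
y' = -1 + 1.25·sin(-1.5708)·2.0 = -3.5000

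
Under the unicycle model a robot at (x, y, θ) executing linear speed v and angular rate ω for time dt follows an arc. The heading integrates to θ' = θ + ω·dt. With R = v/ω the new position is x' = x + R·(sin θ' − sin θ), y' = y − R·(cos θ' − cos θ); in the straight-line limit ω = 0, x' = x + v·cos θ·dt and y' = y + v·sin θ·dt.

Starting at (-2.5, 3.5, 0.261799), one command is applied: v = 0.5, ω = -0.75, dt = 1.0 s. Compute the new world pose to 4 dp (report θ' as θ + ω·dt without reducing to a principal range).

(-2.0148, 3.4448, -0.4882)

θ' = 0.2618 + -0.75·1.0 = -0.4882
R = v/ω = 0.5/-0.75 = -0.6667
x' = -2.5 + -0.6667·(sin -0.4882 − sin 0.2618) = -2.0148
y' = 3.5 − -0.6667·(cos -0.4882 − cos 0.2618) = 3.4448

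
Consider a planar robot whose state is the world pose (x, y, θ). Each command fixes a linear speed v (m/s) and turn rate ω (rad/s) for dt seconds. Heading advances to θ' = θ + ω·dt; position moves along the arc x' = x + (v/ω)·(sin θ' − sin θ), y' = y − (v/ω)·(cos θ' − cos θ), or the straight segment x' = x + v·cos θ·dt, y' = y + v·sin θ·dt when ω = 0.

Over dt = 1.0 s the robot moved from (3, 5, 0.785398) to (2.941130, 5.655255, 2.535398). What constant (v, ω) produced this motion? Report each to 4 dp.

v = 0.7500, ω = 1.7500

Δθ = 2.535398 − 0.785398 = 1.750000
ω = Δθ/dt = 1.750000/1.0 = 1.7500
R = −Δy/(cos θ' − cos θ) = 0.4286
v = R·ω = 0.4286·1.7500 = 0.7500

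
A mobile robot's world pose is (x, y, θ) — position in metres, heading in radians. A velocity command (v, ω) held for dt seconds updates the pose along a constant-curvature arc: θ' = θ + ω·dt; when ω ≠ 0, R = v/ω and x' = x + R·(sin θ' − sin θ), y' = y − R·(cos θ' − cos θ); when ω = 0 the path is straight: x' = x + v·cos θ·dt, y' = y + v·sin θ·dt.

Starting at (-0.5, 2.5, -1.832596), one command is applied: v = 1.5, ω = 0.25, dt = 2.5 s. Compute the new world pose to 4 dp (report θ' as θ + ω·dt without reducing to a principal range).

θ' = -1.8326 + 0.25·2.5 = -1.2076
R = v/ω = 1.5/0.25 = 6.0000
x' = -0.5 + 6.0000·(sin -1.2076 − sin -1.8326) = -0.3130
y' = 2.5 − 6.0000·(cos -1.2076 − cos -1.8326) = -1.1845

(-0.3130, -1.1845, -1.2076)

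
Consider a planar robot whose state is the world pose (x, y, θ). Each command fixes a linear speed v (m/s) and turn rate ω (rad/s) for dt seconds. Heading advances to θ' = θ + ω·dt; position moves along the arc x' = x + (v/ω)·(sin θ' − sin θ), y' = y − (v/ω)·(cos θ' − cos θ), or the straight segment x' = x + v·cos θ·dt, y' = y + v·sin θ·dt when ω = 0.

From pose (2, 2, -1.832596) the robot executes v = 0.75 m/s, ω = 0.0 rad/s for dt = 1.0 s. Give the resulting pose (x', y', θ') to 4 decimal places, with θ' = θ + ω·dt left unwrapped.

(1.8059, 1.2756, -1.8326)

θ' = -1.8326 + 0.0·1.0 = -1.8326
ω = 0 → straight: x' = 2 + 0.75·cos(-1.8326)·1.0 = 1.8059
y' = 2 + 0.75·sin(-1.8326)·1.0 = 1.2756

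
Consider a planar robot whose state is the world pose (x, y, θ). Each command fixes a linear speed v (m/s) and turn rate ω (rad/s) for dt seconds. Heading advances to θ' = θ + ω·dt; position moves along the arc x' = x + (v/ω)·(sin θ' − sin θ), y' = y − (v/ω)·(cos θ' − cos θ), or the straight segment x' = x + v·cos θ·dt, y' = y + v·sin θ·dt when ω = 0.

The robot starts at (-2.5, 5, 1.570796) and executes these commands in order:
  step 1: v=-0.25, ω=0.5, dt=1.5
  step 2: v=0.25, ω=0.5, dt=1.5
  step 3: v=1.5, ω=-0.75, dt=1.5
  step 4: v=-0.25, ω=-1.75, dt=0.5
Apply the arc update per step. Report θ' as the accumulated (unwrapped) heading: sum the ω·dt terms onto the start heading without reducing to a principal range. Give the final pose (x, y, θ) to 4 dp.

step 1: θ'=2.3208 (R=-0.5000) → pose (-2.3658, 4.6592, 2.3208)
step 2: θ'=3.0708 (R=0.5000) → pose (-2.6963, 4.8171, 3.0708)
step 3: θ'=1.9458 (R=-2.0000) → pose (-4.4159, 6.0796, 1.9458)
step 4: θ'=1.0708 (R=0.1429) → pose (-4.4234, 5.9587, 1.0708)

(-4.4234, 5.9587, 1.0708)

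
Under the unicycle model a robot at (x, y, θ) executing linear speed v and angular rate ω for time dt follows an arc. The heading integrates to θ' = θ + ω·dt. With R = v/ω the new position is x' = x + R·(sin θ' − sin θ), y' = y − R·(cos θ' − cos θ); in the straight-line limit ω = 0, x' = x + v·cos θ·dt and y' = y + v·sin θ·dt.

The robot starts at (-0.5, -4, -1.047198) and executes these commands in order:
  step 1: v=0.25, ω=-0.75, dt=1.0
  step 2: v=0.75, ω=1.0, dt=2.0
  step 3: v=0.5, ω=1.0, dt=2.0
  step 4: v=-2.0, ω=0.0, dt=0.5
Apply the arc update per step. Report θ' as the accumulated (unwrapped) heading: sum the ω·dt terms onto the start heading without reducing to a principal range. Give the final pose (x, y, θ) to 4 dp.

step 1: θ'=-1.7972 (R=-0.3333) → pose (-0.4638, -4.2415, -1.7972)
step 2: θ'=0.2028 (R=0.7500) → pose (0.4181, -5.1445, 0.2028)
step 3: θ'=2.2028 (R=0.5000) → pose (0.7208, -4.3593, 2.2028)
step 4: θ'=2.2028 (straight) → pose (1.3116, -5.1662, 2.2028)

(1.3116, -5.1662, 2.2028)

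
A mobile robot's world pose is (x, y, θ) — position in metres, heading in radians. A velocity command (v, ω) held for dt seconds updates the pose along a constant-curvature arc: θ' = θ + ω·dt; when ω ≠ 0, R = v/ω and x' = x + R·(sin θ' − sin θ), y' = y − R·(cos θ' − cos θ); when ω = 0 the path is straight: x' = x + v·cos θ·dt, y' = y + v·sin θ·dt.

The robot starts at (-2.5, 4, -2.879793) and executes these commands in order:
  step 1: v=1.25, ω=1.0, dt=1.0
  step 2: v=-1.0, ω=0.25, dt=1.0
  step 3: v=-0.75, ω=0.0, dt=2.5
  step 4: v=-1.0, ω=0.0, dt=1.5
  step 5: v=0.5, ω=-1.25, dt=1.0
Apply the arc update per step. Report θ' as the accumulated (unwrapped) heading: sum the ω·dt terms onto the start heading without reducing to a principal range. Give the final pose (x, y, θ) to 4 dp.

(-3.2816, 7.1596, -2.8798)

step 1: θ'=-1.8798 (R=1.2500) → pose (-3.3673, 3.1727, -1.8798)
step 2: θ'=-1.6298 (R=-4.0000) → pose (-3.1848, 4.1533, -1.6298)
step 3: θ'=-1.6298 (straight) → pose (-3.0742, 6.0250, -1.6298)
step 4: θ'=-1.6298 (straight) → pose (-2.9858, 7.5224, -1.6298)
step 5: θ'=-2.8798 (R=-0.4000) → pose (-3.2816, 7.1596, -2.8798)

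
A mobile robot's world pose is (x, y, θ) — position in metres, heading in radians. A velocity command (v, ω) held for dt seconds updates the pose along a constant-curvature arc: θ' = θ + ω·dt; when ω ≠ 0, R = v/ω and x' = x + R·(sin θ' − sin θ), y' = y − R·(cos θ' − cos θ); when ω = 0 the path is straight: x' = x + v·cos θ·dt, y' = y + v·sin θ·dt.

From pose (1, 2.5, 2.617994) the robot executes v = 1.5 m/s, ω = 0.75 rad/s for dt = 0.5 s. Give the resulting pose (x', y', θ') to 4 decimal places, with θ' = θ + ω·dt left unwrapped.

θ' = 2.6180 + 0.75·0.5 = 2.9930
R = v/ω = 1.5/0.75 = 2.0000
x' = 1 + 2.0000·(sin 2.9930 − sin 2.6180) = 0.2961
y' = 2.5 − 2.0000·(cos 2.9930 − cos 2.6180) = 2.7459

(0.2961, 2.7459, 2.9930)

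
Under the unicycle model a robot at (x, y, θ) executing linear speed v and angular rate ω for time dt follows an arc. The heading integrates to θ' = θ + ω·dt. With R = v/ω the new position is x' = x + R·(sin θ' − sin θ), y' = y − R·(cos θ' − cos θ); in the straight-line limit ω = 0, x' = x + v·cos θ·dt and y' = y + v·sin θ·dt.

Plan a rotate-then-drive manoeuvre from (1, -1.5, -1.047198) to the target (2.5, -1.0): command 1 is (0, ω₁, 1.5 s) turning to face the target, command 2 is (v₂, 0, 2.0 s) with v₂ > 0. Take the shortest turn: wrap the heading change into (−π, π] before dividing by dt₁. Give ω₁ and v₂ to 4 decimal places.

ω₁ = 0.9126, v₂ = 0.7906

heading to target = atan2(-1−-1.5, 2.5−1) = 0.3218
Δθ = wrap(0.3218 − -1.0472) = 1.3689; ω₁ = Δθ/dt₁ = 0.9126
distance = √((2.5−1)² + (-1−-1.5)²) = 1.5811; v₂ = distance/dt₂ = 0.7906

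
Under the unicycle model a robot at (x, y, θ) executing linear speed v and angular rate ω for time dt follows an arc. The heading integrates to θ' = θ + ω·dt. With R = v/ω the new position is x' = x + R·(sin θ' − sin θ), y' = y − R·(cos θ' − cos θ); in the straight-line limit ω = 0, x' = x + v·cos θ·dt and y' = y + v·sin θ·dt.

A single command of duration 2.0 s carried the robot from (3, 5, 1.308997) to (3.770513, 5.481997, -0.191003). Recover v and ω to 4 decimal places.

v = 0.5000, ω = -0.7500

Δθ = -0.191003 − 1.308997 = -1.500000
ω = Δθ/dt = -1.500000/2.0 = -0.7500
R = Δx/(sin θ' − sin θ) = -0.6667
v = R·ω = -0.6667·-0.7500 = 0.5000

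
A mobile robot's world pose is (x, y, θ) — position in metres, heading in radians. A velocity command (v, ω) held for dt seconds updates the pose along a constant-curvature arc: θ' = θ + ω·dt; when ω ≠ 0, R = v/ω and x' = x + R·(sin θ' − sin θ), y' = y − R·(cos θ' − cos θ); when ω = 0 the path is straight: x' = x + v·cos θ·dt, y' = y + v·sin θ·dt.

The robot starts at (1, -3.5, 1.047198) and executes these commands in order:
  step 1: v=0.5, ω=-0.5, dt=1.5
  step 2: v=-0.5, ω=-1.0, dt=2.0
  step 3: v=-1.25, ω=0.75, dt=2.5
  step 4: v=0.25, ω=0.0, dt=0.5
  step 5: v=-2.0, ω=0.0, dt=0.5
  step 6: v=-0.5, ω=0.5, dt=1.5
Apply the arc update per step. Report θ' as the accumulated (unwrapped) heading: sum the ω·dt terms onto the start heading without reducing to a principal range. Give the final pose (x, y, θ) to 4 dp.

(-2.4943, -1.1696, 0.9222)

step 1: θ'=0.2972 (R=-1.0000) → pose (1.5732, -3.0438, 0.2972)
step 2: θ'=-1.7028 (R=0.5000) → pose (0.9311, -2.4999, -1.7028)
step 3: θ'=0.1722 (R=-1.6667) → pose (-1.0066, -0.6386, 0.1722)
step 4: θ'=0.1722 (straight) → pose (-0.8835, -0.6171, 0.1722)
step 5: θ'=0.1722 (straight) → pose (-1.8687, -0.7885, 0.1722)
step 6: θ'=0.9222 (R=-1.0000) → pose (-2.4943, -1.1696, 0.9222)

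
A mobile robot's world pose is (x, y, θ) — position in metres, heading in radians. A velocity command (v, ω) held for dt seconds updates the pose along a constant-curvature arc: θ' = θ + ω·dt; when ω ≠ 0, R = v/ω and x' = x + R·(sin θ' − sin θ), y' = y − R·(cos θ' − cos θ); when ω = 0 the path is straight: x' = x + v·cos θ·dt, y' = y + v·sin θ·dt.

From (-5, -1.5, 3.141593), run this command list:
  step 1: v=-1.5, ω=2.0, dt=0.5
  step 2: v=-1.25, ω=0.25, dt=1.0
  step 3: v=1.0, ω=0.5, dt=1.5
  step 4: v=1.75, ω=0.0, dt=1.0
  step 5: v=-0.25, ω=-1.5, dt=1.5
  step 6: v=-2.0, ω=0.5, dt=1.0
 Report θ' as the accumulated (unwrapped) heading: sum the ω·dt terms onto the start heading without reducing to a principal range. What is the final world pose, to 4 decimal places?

(-0.8517, -2.8537, 3.3916)

step 1: θ'=4.1416 (R=-0.7500) → pose (-4.3689, -1.1552, 4.1416)
step 2: θ'=4.3916 (R=-5.0000) → pose (-3.8313, -0.0303, 4.3916)
step 3: θ'=5.1416 (R=2.0000) → pose (-3.7520, -1.4933, 5.1416)
step 4: θ'=5.1416 (straight) → pose (-3.0237, -3.0845, 5.1416)
step 5: θ'=2.8916 (R=0.1667) → pose (-2.8309, -2.8537, 2.8916)
step 6: θ'=3.3916 (R=-4.0000) → pose (-0.8517, -2.8537, 3.3916)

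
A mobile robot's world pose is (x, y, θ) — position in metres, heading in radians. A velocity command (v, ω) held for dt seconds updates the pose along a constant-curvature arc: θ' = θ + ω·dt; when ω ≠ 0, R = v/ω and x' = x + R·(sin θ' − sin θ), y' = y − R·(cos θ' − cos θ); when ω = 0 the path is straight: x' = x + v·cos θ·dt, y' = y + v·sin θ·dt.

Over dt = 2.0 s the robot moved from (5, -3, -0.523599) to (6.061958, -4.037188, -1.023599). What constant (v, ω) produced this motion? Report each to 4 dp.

Δθ = -1.023599 − -0.523599 = -0.500000
ω = Δθ/dt = -0.500000/2.0 = -0.2500
R = Δx/(sin θ' − sin θ) = -3.0000
v = R·ω = -3.0000·-0.2500 = 0.7500

v = 0.7500, ω = -0.2500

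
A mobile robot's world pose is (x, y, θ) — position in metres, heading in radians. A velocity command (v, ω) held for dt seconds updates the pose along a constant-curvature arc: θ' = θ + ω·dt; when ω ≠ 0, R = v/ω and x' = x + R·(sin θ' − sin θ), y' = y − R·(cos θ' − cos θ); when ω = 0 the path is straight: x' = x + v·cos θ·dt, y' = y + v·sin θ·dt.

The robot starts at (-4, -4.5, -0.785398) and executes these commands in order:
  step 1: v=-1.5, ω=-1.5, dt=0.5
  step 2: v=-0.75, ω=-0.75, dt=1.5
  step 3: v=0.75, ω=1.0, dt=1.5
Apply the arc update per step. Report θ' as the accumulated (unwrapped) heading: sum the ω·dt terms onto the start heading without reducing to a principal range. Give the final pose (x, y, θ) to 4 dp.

step 1: θ'=-1.5354 (R=1.0000) → pose (-4.2923, -3.8283, -1.5354)
step 2: θ'=-2.6604 (R=1.0000) → pose (-3.7557, -2.9065, -2.6604)
step 3: θ'=-1.1604 (R=0.7500) → pose (-4.0963, -3.8705, -1.1604)

(-4.0963, -3.8705, -1.1604)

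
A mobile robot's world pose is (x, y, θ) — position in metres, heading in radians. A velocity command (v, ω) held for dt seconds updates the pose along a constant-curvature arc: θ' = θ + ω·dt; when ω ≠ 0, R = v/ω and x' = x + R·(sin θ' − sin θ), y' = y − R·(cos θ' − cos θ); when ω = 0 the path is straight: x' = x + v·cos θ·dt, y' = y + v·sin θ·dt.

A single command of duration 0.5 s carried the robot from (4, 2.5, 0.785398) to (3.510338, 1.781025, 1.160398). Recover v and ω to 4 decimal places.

Δθ = 1.160398 − 0.785398 = 0.375000
ω = Δθ/dt = 0.375000/0.5 = 0.7500
R = −Δy/(cos θ' − cos θ) = -2.3333
v = R·ω = -2.3333·0.7500 = -1.7500

v = -1.7500, ω = 0.7500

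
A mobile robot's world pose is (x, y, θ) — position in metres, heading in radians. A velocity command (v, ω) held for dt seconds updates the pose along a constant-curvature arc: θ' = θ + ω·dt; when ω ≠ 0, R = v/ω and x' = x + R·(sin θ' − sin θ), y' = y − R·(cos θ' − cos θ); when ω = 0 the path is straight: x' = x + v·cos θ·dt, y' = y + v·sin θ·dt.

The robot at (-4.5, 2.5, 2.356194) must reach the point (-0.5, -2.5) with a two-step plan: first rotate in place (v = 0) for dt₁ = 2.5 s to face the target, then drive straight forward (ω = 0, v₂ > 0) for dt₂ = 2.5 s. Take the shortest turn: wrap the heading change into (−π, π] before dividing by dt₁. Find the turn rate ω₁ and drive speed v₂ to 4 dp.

ω₁ = 1.2124, v₂ = 2.5612

heading to target = atan2(-2.5−2.5, -0.5−-4.5) = -0.8961
Δθ = wrap(-0.8961 − 2.3562) = 3.0309; ω₁ = Δθ/dt₁ = 1.2124
distance = √((-0.5−-4.5)² + (-2.5−2.5)²) = 6.4031; v₂ = distance/dt₂ = 2.5612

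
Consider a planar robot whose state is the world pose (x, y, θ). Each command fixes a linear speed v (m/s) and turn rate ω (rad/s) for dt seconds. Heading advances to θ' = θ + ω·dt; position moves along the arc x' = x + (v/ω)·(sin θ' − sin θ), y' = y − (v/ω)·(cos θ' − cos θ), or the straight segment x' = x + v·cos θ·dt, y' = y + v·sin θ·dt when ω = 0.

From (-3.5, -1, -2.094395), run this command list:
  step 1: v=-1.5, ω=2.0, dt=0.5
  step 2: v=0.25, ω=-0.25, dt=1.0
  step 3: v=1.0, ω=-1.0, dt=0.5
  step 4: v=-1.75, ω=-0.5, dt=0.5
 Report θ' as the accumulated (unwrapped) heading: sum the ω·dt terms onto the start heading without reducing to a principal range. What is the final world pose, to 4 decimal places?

(-3.0701, -0.2055, -2.0944)

step 1: θ'=-1.0944 (R=-0.7500) → pose (-3.4830, -0.2811, -1.0944)
step 2: θ'=-1.3444 (R=-1.0000) → pose (-3.3972, -0.5152, -1.3444)
step 3: θ'=-1.8444 (R=-1.0000) → pose (-3.4089, -1.0098, -1.8444)
step 4: θ'=-2.0944 (R=3.5000) → pose (-3.0701, -0.2055, -2.0944)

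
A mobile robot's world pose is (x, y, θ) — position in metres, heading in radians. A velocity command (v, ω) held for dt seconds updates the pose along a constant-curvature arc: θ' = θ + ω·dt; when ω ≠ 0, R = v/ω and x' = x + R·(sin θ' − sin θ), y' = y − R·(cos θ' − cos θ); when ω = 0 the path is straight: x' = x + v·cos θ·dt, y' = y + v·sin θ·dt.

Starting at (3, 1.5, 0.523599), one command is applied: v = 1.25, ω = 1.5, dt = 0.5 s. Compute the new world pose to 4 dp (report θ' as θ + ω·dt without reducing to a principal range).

(3.3801, 1.9777, 1.2736)

θ' = 0.5236 + 1.5·0.5 = 1.2736
R = v/ω = 1.25/1.5 = 0.8333
x' = 3 + 0.8333·(sin 1.2736 − sin 0.5236) = 3.3801
y' = 1.5 − 0.8333·(cos 1.2736 − cos 0.5236) = 1.9777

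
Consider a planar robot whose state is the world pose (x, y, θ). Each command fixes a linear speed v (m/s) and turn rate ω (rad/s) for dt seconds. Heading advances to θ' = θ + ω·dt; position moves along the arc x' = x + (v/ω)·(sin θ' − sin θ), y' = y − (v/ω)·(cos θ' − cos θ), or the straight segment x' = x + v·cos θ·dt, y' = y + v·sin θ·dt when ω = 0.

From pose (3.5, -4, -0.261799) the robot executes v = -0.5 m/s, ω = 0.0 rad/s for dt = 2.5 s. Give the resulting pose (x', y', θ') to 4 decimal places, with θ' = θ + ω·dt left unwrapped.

θ' = -0.2618 + 0.0·2.5 = -0.2618
ω = 0 → straight: x' = 3.5 + -0.5·cos(-0.2618)·2.5 = 2.2926
y' = -4 + -0.5·sin(-0.2618)·2.5 = -3.6765

(2.2926, -3.6765, -0.2618)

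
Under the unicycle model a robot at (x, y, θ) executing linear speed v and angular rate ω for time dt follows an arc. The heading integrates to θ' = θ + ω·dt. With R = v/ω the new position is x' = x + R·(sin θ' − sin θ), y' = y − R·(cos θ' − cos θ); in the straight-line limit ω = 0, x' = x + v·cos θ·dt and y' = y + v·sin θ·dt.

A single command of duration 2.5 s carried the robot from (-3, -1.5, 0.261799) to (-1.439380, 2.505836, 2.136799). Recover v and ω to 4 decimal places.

Δθ = 2.136799 − 0.261799 = 1.875000
ω = Δθ/dt = 1.875000/2.5 = 0.7500
R = −Δy/(cos θ' − cos θ) = 2.6667
v = R·ω = 2.6667·0.7500 = 2.0000

v = 2.0000, ω = 0.7500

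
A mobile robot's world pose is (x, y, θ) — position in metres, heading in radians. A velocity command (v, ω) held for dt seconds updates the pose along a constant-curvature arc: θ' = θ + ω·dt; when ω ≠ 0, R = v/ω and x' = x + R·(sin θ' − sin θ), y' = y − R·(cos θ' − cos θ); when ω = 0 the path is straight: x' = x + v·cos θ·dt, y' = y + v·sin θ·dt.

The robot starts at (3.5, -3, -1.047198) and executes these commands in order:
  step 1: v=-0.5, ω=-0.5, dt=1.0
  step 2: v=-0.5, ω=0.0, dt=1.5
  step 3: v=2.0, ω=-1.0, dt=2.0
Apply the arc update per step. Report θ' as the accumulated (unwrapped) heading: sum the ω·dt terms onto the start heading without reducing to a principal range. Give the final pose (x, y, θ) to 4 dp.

(0.5600, -3.6587, -3.5472)

step 1: θ'=-1.5472 (R=1.0000) → pose (3.3663, -2.5236, -1.5472)
step 2: θ'=-1.5472 (straight) → pose (3.3486, -1.7738, -1.5472)
step 3: θ'=-3.5472 (R=-2.0000) → pose (0.5600, -3.6587, -3.5472)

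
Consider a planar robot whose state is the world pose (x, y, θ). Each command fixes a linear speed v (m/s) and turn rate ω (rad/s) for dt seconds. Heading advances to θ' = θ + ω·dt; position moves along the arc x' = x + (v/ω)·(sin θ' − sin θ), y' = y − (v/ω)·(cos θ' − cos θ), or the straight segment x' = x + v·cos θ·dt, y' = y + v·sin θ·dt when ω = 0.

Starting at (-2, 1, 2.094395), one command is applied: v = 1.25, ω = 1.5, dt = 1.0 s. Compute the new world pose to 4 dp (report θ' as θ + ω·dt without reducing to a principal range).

θ' = 2.0944 + 1.5·1.0 = 3.5944
R = v/ω = 1.25/1.5 = 0.8333
x' = -2 + 0.8333·(sin 3.5944 − sin 2.0944) = -3.0863
y' = 1 − 0.8333·(cos 3.5944 − cos 2.0944) = 1.3327

(-3.0863, 1.3327, 3.5944)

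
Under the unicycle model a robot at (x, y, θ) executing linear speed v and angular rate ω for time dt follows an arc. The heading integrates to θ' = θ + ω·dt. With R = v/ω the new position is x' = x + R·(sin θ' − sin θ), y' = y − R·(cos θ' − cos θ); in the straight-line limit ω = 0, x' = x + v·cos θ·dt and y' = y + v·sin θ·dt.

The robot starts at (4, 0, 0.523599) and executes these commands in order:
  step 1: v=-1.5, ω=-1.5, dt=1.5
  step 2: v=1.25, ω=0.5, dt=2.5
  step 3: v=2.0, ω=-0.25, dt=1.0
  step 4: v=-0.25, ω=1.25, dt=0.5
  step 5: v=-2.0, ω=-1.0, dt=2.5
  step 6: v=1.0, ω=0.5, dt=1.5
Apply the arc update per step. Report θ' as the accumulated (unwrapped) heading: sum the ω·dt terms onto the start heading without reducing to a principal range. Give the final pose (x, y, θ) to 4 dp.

step 1: θ'=-1.7264 (R=1.0000) → pose (2.5121, 1.0210, -1.7264)
step 2: θ'=-0.4764 (R=2.5000) → pose (3.8354, -1.5881, -0.4764)
step 3: θ'=-0.7264 (R=-8.0000) → pose (5.4802, -2.7167, -0.7264)
step 4: θ'=-0.1014 (R=-0.2000) → pose (5.3676, -2.6673, -0.1014)
step 5: θ'=-2.6014 (R=2.0000) → pose (4.5415, 1.0377, -2.6014)
step 6: θ'=-1.8514 (R=2.0000) → pose (3.6483, -0.1237, -1.8514)

(3.6483, -0.1237, -1.8514)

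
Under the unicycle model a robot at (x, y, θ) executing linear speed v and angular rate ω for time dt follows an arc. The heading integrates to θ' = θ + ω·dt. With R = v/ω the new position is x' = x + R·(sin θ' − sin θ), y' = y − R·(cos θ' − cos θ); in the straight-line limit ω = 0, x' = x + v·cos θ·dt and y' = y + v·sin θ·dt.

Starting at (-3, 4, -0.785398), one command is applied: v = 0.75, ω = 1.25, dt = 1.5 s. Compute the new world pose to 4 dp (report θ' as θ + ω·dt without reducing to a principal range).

θ' = -0.7854 + 1.25·1.5 = 1.0896
R = v/ω = 0.75/1.25 = 0.6000
x' = -3 + 0.6000·(sin 1.0896 − sin -0.7854) = -2.0439
y' = 4 − 0.6000·(cos 1.0896 − cos -0.7854) = 4.1466

(-2.0439, 4.1466, 1.0896)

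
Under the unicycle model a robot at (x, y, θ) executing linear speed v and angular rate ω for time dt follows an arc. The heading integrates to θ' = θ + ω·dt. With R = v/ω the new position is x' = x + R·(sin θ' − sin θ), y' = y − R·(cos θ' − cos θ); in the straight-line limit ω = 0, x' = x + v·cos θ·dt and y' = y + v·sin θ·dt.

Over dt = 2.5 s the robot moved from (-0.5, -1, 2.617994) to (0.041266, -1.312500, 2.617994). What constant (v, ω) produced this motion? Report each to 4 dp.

v = -0.2500, ω = 0.0000

Δθ = 2.617994 − 2.617994 = 0.000000
ω = Δθ/dt = 0.000000/2.5 = 0.0000
ω = 0 → v = (Δx·cos θ + Δy·sin θ)/dt = -0.2500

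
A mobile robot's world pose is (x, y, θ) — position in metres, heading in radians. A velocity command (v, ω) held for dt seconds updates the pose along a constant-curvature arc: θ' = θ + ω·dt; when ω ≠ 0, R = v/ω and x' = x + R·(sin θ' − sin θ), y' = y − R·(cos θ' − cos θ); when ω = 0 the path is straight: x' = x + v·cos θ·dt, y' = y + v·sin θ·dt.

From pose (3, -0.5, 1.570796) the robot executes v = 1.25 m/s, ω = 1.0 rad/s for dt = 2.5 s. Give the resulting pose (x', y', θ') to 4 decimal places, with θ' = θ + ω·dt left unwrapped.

(0.7486, 0.2481, 4.0708)

θ' = 1.5708 + 1.0·2.5 = 4.0708
R = v/ω = 1.25/1.0 = 1.2500
x' = 3 + 1.2500·(sin 4.0708 − sin 1.5708) = 0.7486
y' = -0.5 − 1.2500·(cos 4.0708 − cos 1.5708) = 0.2481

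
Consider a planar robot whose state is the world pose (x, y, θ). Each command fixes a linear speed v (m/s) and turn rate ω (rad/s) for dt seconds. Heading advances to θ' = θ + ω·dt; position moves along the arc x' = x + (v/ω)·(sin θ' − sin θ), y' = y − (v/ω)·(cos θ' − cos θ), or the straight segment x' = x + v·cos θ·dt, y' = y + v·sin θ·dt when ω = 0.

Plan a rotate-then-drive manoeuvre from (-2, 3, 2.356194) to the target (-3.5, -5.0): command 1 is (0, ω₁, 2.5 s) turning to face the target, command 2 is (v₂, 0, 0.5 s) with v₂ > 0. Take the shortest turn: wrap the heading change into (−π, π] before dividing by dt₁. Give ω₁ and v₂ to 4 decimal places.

heading to target = atan2(-5−3, -3.5−-2) = -1.7561
Δθ = wrap(-1.7561 − 2.3562) = 2.1708; ω₁ = Δθ/dt₁ = 0.8683
distance = √((-3.5−-2)² + (-5−3)²) = 8.1394; v₂ = distance/dt₂ = 16.2788

ω₁ = 0.8683, v₂ = 16.2788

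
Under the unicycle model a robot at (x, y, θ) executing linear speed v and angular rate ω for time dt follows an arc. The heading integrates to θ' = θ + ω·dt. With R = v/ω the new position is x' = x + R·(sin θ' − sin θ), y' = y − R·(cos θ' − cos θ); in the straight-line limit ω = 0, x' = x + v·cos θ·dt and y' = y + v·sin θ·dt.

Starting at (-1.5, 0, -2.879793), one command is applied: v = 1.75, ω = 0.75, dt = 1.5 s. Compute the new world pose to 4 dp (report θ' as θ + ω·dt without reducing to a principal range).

(-3.1900, -1.8269, -1.7548)

θ' = -2.8798 + 0.75·1.5 = -1.7548
R = v/ω = 1.75/0.75 = 2.3333
x' = -1.5 + 2.3333·(sin -1.7548 − sin -2.8798) = -3.1900
y' = 0 − 2.3333·(cos -1.7548 − cos -2.8798) = -1.8269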